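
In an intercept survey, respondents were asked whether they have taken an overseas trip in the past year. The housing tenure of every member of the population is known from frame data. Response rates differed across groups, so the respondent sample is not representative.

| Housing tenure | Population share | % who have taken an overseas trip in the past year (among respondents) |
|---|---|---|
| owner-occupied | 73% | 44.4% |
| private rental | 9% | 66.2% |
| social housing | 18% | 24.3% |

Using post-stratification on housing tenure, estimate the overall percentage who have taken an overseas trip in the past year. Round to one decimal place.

Each cell contributes population-share × respondent value:
  owner-occupied: 0.73 × 44.4 = 32.412
  private rental: 0.09 × 66.2 = 5.958
  social housing: 0.18 × 24.3 = 4.374
Post-stratified estimate = 42.744 → 42.7%.

42.7%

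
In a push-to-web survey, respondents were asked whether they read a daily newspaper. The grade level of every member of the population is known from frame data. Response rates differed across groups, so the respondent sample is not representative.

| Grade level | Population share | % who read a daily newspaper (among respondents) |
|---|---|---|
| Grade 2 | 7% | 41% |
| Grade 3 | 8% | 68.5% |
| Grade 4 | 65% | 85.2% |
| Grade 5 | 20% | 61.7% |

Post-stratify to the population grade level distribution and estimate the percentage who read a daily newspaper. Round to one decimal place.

Weight each group's respondent value by its population share:
  Grade 2: 0.07 × 41 = 2.87
  Grade 3: 0.08 × 68.5 = 5.48
  Grade 4: 0.65 × 85.2 = 55.38
  Grade 5: 0.2 × 61.7 = 12.34
Post-stratified estimate = 76.07 → 76.1%.

76.1%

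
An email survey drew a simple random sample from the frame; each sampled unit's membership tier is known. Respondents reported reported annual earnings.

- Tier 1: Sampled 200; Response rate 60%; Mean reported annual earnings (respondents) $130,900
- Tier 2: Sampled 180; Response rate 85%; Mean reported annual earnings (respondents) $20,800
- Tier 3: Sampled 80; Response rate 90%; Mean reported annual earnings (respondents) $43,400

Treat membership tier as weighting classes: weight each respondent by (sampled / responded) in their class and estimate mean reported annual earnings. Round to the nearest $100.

Weighting each respondent by the inverse class response rate inflates each class back to its sampled size, so the class weight is n_sampled:
  Tier 1: 200 × 130,900 = 26,180,000
  Tier 2: 180 × 20,800 = 3,744,000
  Tier 3: 80 × 43,400 = 3,472,000
Adjusted estimate = 33,396,000 / 460 = 72,600 → $72,600.

$72,600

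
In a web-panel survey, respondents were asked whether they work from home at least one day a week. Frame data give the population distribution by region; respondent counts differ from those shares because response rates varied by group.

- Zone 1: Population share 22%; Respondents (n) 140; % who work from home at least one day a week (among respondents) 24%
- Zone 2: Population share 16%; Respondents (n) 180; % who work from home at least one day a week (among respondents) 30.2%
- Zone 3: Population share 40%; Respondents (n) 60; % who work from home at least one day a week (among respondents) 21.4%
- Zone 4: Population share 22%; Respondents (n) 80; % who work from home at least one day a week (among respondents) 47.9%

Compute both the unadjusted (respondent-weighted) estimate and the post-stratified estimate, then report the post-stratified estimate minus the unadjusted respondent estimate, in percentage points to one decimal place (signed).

-1.0 percentage points

Naive respondent-only estimate (weights = respondent counts):
  (140/460)×24 + (180/460)×30.2 + (60/460)×21.4 + (80/460)×47.9 = 30.2435%
Post-stratified estimate weights by population shares:
  0.22×24 + 0.16×30.2 + 0.4×21.4 + 0.22×47.9 = 29.21%
Difference = 29.21 − 30.2435 = -1.0335 pp.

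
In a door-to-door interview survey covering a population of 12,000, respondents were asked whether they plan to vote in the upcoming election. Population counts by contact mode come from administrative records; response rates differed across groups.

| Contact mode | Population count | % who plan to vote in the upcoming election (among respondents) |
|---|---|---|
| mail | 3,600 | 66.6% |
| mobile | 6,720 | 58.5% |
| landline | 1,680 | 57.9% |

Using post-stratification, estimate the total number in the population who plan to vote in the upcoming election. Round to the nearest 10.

Each cell contributes its population count × the respondent rate:
  mail: 3,600 × 66.6% = 2397.6
  mobile: 6,720 × 58.5% = 3931.2
  landline: 1,680 × 57.9% = 972.72
Estimated total = 7301.52 → 7,300.

7,300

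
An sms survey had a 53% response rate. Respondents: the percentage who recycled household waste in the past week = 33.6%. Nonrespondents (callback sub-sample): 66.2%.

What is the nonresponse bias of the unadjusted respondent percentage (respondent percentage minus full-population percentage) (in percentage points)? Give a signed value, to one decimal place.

Nonresponse fraction = 1 − 0.53 = 0.47.
Bias = (nonresponse fraction) × (respondent percentage − nonrespondent percentage)
     = 0.47 × (33.6 − 66.2) = 0.47 × -32.6 = -15.322.

-15.3 percentage points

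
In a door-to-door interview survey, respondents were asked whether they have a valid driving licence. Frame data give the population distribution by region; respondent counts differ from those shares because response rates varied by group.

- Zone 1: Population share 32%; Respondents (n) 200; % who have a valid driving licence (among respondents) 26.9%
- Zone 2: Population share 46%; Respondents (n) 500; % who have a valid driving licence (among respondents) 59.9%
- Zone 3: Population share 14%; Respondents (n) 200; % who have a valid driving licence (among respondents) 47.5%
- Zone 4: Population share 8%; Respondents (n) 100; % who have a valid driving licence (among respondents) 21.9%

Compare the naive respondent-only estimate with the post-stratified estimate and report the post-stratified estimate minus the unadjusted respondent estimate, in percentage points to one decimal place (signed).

Naive respondent-only estimate (weights = respondent counts):
  (200/1000)×26.9 + (500/1000)×59.9 + (200/1000)×47.5 + (100/1000)×21.9 = 47.02%
Post-stratified estimate weights by population shares:
  0.32×26.9 + 0.46×59.9 + 0.14×47.5 + 0.08×21.9 = 44.564%
Difference = 44.564 − 47.02 = -2.456 pp.

-2.5 percentage points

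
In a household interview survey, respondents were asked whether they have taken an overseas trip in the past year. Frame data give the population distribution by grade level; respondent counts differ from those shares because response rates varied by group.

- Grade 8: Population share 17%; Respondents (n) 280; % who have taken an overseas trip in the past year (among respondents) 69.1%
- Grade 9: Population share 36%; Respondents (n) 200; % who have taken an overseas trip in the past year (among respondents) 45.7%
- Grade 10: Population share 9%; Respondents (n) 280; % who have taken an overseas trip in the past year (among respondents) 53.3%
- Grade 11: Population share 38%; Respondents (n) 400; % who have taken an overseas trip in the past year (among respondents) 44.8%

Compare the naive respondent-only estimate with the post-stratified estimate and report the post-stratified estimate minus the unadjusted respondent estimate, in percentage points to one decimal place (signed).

Unadjusted (pooled respondent) estimate weights by respondent counts:
  (280/1160)×69.1 + (200/1160)×45.7 + (280/1160)×53.3 + (400/1160)×44.8 = 52.8724%
Post-stratified estimate weights by population shares:
  0.17×69.1 + 0.36×45.7 + 0.09×53.3 + 0.38×44.8 = 50.02%
Difference = 50.02 − 52.8724 = -2.8524 pp.

-2.9 percentage points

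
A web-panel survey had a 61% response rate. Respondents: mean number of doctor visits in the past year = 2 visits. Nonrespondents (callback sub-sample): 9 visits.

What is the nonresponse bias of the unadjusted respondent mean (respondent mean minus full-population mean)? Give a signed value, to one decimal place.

Nonresponse fraction = 1 − 0.61 = 0.39.
Bias = (nonresponse fraction) × (respondent mean − nonrespondent mean)
     = 0.39 × (2 − 9) = 0.39 × -7 = -2.73.

-2.7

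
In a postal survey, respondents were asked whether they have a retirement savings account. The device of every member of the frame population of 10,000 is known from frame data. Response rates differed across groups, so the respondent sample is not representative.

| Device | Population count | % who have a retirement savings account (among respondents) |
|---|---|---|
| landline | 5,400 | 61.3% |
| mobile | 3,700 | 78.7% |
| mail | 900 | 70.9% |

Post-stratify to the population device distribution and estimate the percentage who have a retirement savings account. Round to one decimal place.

Weight each group's respondent value by its population share:
  landline: (5,400/10,000) × 61.3 = 33.102
  mobile: (3,700/10,000) × 78.7 = 29.119
  mail: (900/10,000) × 70.9 = 6.381
Post-stratified estimate = 68.602 → 68.6%.

68.6%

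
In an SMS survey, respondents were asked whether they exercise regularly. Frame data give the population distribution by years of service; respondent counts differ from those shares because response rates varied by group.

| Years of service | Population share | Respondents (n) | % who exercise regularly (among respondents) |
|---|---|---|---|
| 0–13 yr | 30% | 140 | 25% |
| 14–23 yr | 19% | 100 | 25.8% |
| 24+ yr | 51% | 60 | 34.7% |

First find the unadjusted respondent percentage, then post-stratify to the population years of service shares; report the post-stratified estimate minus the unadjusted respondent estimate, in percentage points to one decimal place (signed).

Unadjusted (pooled respondent) estimate weights by respondent counts:
  (140/300)×25 + (100/300)×25.8 + (60/300)×34.7 = 27.2067%
Reweighting by population years of service shares:
  0.3×25 + 0.19×25.8 + 0.51×34.7 = 30.099%
Difference = 30.099 − 27.2067 = 2.8923 pp.

+2.9 percentage points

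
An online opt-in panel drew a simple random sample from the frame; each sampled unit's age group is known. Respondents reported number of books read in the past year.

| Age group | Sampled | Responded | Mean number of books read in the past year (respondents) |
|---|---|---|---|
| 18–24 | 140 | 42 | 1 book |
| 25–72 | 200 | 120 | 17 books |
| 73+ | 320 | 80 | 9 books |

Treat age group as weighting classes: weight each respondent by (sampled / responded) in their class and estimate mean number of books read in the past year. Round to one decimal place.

Response rates by class: 18–24 42/140 = 30%, 25–72 120/200 = 60%, 73+ 80/320 = 25%.
With weight = n_sampled/n_responded per class, the weighted class total is n_sampled:
  18–24: 140 × 1 = 140
  25–72: 200 × 17 = 3400
  73+: 320 × 9 = 2880
Adjusted estimate = 6420 / 660 = 9.72727 → 9.7.

9.7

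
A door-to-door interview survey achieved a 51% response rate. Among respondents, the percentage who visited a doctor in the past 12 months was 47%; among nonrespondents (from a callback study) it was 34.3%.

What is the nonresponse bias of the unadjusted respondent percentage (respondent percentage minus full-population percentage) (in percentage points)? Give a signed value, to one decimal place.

+6.2 percentage points

Nonresponse fraction = 1 − 0.51 = 0.49.
Bias = (nonresponse fraction) × (respondent percentage − nonrespondent percentage)
     = 0.49 × (47 − 34.3) = 0.49 × 12.7 = 6.223.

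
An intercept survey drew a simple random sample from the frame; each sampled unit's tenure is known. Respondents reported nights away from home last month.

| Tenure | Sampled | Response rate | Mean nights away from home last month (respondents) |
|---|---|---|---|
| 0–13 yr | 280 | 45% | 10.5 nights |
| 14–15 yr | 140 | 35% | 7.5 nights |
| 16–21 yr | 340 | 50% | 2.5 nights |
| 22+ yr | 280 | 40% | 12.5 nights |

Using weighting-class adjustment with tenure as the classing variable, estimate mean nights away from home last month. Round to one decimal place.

Inverse-response-rate weighting restores each class to its sampled count, so class totals weight by n_sampled:
  0–13 yr: 280 × 10.5 = 2940
  14–15 yr: 140 × 7.5 = 1050
  16–21 yr: 340 × 2.5 = 850
  22+ yr: 280 × 12.5 = 3500
Adjusted estimate = 8340 / 1,040 = 8.01923 → 8.0.

8.0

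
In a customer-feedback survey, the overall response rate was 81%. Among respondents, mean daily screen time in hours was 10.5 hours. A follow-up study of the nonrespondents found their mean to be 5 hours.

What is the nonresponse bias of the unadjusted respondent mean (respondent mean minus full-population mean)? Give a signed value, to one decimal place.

+1.0

Nonresponse fraction = 1 − 0.81 = 0.19.
Bias = (nonresponse fraction) × (respondent mean − nonrespondent mean)
     = 0.19 × (10.5 − 5) = 0.19 × 5.5 = 1.045.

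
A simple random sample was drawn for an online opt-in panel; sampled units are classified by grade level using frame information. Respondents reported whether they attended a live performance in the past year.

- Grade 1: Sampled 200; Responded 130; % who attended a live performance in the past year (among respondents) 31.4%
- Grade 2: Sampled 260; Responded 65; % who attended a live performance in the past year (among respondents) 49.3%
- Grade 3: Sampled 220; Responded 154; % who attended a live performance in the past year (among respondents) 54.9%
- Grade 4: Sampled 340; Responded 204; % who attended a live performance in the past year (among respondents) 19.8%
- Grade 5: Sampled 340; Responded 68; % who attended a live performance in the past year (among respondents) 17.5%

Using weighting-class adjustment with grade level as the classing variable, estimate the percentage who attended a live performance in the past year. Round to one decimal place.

Class response rates: Grade 1 130/200 = 65%, Grade 2 65/260 = 25%, Grade 3 154/220 = 70%, Grade 4 204/340 = 60%, Grade 5 68/340 = 20%.
Inverse-response-rate weighting restores each class to its sampled count, so class totals weight by n_sampled:
  Grade 1: 200 × 31.4 = 6280
  Grade 2: 260 × 49.3 = 12,818
  Grade 3: 220 × 54.9 = 12,078
  Grade 4: 340 × 19.8 = 6732
  Grade 5: 340 × 17.5 = 5950
Adjusted estimate = 43,858 / 1,360 = 32.2485 → 32.2%.

32.2%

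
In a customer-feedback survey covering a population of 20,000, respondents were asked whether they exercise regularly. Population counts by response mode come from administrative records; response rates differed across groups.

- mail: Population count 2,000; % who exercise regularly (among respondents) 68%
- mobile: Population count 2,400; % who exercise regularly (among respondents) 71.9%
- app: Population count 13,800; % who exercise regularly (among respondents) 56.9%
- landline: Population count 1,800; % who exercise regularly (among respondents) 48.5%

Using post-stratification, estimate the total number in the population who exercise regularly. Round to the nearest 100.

Estimated count per cell = population count × respondent percentage:
  mail: 2,000 × 68% = 1360
  mobile: 2,400 × 71.9% = 1725.6
  app: 13,800 × 56.9% = 7852.2
  landline: 1,800 × 48.5% = 873
Estimated total = 11810.8 → 11,800.

11,800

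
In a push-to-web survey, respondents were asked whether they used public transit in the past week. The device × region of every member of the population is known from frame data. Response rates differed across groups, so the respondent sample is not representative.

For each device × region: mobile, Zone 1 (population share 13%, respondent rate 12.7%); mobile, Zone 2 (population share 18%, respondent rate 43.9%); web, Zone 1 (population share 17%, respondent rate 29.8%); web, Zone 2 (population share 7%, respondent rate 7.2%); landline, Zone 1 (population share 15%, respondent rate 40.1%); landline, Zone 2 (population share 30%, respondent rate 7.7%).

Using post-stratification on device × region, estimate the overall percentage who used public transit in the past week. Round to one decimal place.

Weight each group's respondent value by its population share:
  mobile, Zone 1: 0.13 × 12.7 = 1.651
  mobile, Zone 2: 0.18 × 43.9 = 7.902
  web, Zone 1: 0.17 × 29.8 = 5.066
  web, Zone 2: 0.07 × 7.2 = 0.504
  landline, Zone 1: 0.15 × 40.1 = 6.015
  landline, Zone 2: 0.3 × 7.7 = 2.31
Post-stratified estimate = 23.448 → 23.4%.

23.4%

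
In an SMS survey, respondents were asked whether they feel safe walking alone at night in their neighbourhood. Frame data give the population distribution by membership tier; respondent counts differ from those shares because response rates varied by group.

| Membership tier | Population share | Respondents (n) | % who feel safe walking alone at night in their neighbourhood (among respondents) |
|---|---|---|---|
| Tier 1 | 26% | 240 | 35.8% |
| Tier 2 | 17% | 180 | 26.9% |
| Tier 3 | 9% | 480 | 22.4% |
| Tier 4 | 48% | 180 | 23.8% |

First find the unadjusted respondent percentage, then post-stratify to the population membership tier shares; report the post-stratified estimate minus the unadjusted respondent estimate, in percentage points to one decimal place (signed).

Naive respondent-only estimate (weights = respondent counts):
  (240/1080)×35.8 + (180/1080)×26.9 + (480/1080)×22.4 + (180/1080)×23.8 = 26.3611%
Reweighting by population membership tier shares:
  0.26×35.8 + 0.17×26.9 + 0.09×22.4 + 0.48×23.8 = 27.321%
Difference = 27.321 − 26.3611 = 0.9599 pp.

+1.0 percentage points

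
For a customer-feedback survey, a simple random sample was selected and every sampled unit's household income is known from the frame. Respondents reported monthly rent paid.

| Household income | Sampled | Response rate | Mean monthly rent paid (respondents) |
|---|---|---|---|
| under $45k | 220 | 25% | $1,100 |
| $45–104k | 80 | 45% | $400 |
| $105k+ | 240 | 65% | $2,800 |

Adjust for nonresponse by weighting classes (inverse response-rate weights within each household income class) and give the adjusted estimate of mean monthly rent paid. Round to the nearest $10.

$1,750

With weight = n_sampled/n_responded per class, the weighted class total is n_sampled:
  under $45k: 220 × 1100 = 242,000
  $45–104k: 80 × 400 = 32,000
  $105k+: 240 × 2800 = 672,000
Adjusted estimate = 946,000 / 540 = 1751.85 → $1,750.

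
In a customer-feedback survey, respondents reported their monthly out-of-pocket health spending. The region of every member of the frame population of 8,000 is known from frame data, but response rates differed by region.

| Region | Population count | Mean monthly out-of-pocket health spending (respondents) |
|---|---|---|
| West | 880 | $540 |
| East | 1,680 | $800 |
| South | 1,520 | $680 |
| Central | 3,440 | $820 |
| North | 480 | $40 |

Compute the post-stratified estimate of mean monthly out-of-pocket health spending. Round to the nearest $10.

Each cell contributes population-share × respondent value:
  West: (880/8,000) × 540 = 59.4
  East: (1,680/8,000) × 800 = 168
  South: (1,520/8,000) × 680 = 129.2
  Central: (3,440/8,000) × 820 = 352.6
  North: (480/8,000) × 40 = 2.4
Post-stratified estimate = 711.6 → $710.

$710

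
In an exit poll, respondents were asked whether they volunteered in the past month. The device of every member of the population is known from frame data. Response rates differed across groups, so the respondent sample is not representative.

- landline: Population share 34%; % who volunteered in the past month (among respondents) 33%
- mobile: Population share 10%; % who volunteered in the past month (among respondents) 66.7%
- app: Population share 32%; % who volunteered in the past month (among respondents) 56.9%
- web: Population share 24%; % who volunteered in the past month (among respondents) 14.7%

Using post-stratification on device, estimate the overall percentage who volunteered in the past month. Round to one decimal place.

39.6%

Reweight to the known device distribution:
  landline: 0.34 × 33 = 11.22
  mobile: 0.1 × 66.7 = 6.67
  app: 0.32 × 56.9 = 18.208
  web: 0.24 × 14.7 = 3.528
Post-stratified estimate = 39.626 → 39.6%.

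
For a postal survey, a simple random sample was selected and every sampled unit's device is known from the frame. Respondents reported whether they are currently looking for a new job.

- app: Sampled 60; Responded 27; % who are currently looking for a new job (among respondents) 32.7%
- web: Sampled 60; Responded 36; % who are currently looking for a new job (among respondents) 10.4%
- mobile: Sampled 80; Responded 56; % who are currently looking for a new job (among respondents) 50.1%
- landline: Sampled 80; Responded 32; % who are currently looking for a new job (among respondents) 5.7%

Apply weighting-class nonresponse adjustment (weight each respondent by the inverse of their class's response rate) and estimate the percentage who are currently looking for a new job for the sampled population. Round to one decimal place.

Response rates by class: app 27/60 = 45%, web 36/60 = 60%, mobile 56/80 = 70%, landline 32/80 = 40%.
Weighting each respondent by the inverse class response rate inflates each class back to its sampled size, so the class weight is n_sampled:
  app: 60 × 32.7 = 1962
  web: 60 × 10.4 = 624
  mobile: 80 × 50.1 = 4008
  landline: 80 × 5.7 = 456
Adjusted estimate = 7050 / 280 = 25.1786 → 25.2%.

25.2%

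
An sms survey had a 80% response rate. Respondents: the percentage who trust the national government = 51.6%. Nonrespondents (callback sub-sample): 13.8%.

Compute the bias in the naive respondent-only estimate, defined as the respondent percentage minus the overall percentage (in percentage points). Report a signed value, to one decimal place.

Nonresponse fraction = 1 − 0.8 = 0.2.
Bias = (nonresponse fraction) × (respondent percentage − nonrespondent percentage)
     = 0.2 × (51.6 − 13.8) = 0.2 × 37.8 = 7.56.

+7.6 percentage points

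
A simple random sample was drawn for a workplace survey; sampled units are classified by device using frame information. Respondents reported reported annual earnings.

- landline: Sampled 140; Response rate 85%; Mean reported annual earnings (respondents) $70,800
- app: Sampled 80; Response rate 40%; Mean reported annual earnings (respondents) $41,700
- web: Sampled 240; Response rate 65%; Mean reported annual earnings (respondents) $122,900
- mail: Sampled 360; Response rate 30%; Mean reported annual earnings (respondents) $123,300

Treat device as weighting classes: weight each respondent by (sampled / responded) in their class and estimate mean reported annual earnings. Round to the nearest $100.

$106,300

Each respondent's weight = sampled/responded in their class; summing within a class gives n_sampled, so:
  landline: 140 × 70,800 = 9,912,000
  app: 80 × 41,700 = 3,336,000
  web: 240 × 122,900 = 29,496,000
  mail: 360 × 123,300 = 44,388,000
Adjusted estimate = 87,132,000 / 820 = 106259 → $106,300.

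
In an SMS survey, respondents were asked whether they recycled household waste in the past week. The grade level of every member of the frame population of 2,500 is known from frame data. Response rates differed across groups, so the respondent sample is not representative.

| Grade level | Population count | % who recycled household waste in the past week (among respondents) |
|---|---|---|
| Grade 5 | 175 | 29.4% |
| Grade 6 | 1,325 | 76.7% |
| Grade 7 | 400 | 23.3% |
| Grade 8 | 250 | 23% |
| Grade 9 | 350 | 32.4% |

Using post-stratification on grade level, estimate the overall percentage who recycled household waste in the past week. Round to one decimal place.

Each cell contributes population-share × respondent value:
  Grade 5: (175/2,500) × 29.4 = 2.058
  Grade 6: (1,325/2,500) × 76.7 = 40.651
  Grade 7: (400/2,500) × 23.3 = 3.728
  Grade 8: (250/2,500) × 23 = 2.3
  Grade 9: (350/2,500) × 32.4 = 4.536
Post-stratified estimate = 53.273 → 53.3%.

53.3%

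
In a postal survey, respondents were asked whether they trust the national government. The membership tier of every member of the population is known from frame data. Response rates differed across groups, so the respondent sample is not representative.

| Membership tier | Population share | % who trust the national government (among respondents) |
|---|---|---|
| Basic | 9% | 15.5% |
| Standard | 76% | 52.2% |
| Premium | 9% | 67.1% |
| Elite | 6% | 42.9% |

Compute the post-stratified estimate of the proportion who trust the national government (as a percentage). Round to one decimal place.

49.7%

Weight each group's respondent value by its population share:
  Basic: 0.09 × 15.5 = 1.395
  Standard: 0.76 × 52.2 = 39.672
  Premium: 0.09 × 67.1 = 6.039
  Elite: 0.06 × 42.9 = 2.574
Post-stratified estimate = 49.68 → 49.7%.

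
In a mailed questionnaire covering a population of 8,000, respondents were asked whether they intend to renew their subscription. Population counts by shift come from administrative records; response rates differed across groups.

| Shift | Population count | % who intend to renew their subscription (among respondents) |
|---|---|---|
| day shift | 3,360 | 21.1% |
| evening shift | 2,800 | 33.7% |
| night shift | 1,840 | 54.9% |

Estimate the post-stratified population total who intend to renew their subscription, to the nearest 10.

2,660

Estimated count per cell = population count × respondent percentage:
  day shift: 3,360 × 21.1% = 708.96
  evening shift: 2,800 × 33.7% = 943.6
  night shift: 1,840 × 54.9% = 1010.16
Estimated total = 2662.72 → 2,660.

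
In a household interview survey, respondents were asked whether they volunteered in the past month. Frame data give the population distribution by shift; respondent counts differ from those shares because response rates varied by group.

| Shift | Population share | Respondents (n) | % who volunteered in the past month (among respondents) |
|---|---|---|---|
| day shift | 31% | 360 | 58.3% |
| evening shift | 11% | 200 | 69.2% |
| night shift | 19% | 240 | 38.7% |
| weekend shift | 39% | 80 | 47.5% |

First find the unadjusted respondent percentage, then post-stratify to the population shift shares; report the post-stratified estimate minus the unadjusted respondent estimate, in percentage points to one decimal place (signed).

Unadjusted (pooled respondent) estimate weights by respondent counts:
  (360/880)×58.3 + (200/880)×69.2 + (240/880)×38.7 + (80/880)×47.5 = 54.45%
Post-stratified estimate weights by population shares:
  0.31×58.3 + 0.11×69.2 + 0.19×38.7 + 0.39×47.5 = 51.563%
Difference = 51.563 − 54.45 = -2.887 pp.

-2.9 percentage points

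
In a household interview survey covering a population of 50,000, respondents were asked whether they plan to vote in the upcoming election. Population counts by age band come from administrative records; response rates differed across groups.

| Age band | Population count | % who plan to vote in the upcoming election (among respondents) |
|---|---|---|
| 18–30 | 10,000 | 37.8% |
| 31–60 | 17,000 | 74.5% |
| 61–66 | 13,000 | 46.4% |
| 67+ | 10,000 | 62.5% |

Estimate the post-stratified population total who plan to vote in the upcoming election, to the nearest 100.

28,700

Each cell contributes its population count × the respondent rate:
  18–30: 10,000 × 37.8% = 3780
  31–60: 17,000 × 74.5% = 12,665
  61–66: 13,000 × 46.4% = 6032
  67+: 10,000 × 62.5% = 6250
Estimated total = 28,727 → 28,700.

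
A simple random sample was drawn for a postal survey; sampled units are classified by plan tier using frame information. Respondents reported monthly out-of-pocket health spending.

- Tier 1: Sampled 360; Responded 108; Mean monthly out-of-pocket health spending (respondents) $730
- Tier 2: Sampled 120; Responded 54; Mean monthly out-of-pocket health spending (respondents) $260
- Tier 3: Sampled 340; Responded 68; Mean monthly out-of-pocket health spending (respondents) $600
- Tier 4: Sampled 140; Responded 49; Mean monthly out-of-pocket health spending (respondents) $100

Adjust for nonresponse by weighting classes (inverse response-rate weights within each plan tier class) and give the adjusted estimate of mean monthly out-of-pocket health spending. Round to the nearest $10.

$530

Class response rates: Tier 1 108/360 = 30%, Tier 2 54/120 = 45%, Tier 3 68/340 = 20%, Tier 4 49/140 = 35%.
Each respondent's weight = sampled/responded in their class; summing within a class gives n_sampled, so:
  Tier 1: 360 × 730 = 262,800
  Tier 2: 120 × 260 = 31,200
  Tier 3: 340 × 600 = 204,000
  Tier 4: 140 × 100 = 14,000
Adjusted estimate = 512,000 / 960 = 533.333 → $530.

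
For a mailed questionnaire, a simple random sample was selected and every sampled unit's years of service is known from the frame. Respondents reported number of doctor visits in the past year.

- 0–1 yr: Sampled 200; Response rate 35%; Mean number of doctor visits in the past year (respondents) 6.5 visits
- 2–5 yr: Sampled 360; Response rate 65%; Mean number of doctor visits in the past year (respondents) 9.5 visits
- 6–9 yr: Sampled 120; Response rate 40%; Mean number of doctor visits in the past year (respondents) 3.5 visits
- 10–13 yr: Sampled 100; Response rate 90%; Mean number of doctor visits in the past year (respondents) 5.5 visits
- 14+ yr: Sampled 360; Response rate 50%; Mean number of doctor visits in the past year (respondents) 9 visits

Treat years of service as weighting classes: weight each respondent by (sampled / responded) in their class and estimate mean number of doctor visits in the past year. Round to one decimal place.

7.8

Inverse-response-rate weighting restores each class to its sampled count, so class totals weight by n_sampled:
  0–1 yr: 200 × 6.5 = 1300
  2–5 yr: 360 × 9.5 = 3420
  6–9 yr: 120 × 3.5 = 420
  10–13 yr: 100 × 5.5 = 550
  14+ yr: 360 × 9 = 3240
Adjusted estimate = 8930 / 1,140 = 7.83333 → 7.8.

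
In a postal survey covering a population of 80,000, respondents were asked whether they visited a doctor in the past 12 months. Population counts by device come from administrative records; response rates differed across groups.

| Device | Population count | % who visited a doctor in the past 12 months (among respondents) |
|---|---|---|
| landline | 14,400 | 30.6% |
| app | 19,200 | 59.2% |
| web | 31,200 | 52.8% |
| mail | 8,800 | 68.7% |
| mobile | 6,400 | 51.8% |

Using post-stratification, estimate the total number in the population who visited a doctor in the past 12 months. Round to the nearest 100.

41,600

Apply each group's respondent rate to its population count:
  landline: 14,400 × 30.6% = 4406.4
  app: 19,200 × 59.2% = 11366.4
  web: 31,200 × 52.8% = 16473.6
  mail: 8,800 × 68.7% = 6045.6
  mobile: 6,400 × 51.8% = 3315.2
Estimated total = 41607.2 → 41,600.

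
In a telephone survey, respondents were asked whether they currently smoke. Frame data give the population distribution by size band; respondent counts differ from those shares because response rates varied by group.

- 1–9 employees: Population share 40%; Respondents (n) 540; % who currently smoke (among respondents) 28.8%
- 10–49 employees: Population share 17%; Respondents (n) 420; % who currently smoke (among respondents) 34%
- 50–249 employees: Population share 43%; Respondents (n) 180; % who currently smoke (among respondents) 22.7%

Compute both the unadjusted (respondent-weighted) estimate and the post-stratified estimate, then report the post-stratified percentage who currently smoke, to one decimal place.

27.1%

Without adjustment, the pooled respondent share is:
  (540/1140)×28.8 + (420/1140)×34 + (180/1140)×22.7 = 29.7526%
Reweighting by population size band shares:
  0.4×28.8 + 0.17×34 + 0.43×22.7 = 27.061%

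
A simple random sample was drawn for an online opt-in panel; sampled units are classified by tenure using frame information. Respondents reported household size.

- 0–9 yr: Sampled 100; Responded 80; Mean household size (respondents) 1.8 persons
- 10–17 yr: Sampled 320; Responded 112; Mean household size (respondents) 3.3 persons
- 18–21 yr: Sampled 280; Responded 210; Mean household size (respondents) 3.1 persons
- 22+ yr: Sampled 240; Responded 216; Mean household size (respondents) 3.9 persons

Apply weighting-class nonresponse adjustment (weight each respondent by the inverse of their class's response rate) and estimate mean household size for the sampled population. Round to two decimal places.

3.23

Response rates by class: 0–9 yr 80/100 = 80%, 10–17 yr 112/320 = 35%, 18–21 yr 210/280 = 75%, 22+ yr 216/240 = 90%.
Each respondent's weight = sampled/responded in their class; summing within a class gives n_sampled, so:
  0–9 yr: 100 × 1.8 = 180
  10–17 yr: 320 × 3.3 = 1056
  18–21 yr: 280 × 3.1 = 868
  22+ yr: 240 × 3.9 = 936
Adjusted estimate = 3040 / 940 = 3.23404 → 3.23.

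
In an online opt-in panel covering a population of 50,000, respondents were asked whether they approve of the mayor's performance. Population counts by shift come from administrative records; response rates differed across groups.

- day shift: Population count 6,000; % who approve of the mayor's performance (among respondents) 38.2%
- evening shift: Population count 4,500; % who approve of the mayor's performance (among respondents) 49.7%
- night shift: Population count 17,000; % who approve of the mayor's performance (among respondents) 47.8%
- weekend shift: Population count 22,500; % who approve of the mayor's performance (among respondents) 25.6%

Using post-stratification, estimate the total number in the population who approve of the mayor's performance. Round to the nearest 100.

18,400

Estimated count per cell = population count × respondent percentage:
  day shift: 6,000 × 38.2% = 2292
  evening shift: 4,500 × 49.7% = 2236.5
  night shift: 17,000 × 47.8% = 8126
  weekend shift: 22,500 × 25.6% = 5760
Estimated total = 18414.5 → 18,400.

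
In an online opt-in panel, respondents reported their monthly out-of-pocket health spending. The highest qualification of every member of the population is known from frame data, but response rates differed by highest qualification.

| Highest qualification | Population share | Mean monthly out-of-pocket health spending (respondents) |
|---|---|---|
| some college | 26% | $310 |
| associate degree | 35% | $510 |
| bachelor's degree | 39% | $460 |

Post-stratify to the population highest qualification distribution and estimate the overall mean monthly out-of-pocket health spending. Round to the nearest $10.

$440

Post-stratification weights by population share, not respondent share:
  some college: 0.26 × 310 = 80.6
  associate degree: 0.35 × 510 = 178.5
  bachelor's degree: 0.39 × 460 = 179.4
Post-stratified estimate = 438.5 → $440.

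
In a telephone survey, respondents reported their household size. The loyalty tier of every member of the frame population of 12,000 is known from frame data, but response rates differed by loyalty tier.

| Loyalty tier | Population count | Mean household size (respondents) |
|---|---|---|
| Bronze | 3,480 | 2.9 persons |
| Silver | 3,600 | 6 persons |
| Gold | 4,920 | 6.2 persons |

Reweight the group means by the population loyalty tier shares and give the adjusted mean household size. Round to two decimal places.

Weight each group's respondent value by its population share:
  Bronze: (3,480/12,000) × 2.9 = 0.841
  Silver: (3,600/12,000) × 6 = 1.8
  Gold: (4,920/12,000) × 6.2 = 2.542
Post-stratified estimate = 5.183 → 5.18.

5.18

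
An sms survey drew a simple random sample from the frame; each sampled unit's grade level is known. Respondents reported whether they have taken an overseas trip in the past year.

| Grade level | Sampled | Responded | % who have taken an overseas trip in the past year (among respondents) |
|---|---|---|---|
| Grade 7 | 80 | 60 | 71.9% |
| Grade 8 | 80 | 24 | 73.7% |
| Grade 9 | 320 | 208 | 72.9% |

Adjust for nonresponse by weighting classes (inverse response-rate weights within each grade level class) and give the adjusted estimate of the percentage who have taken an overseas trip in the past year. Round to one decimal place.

Response rates by class: Grade 7 60/80 = 75%, Grade 8 24/80 = 30%, Grade 9 208/320 = 65%.
Weighting each respondent by the inverse class response rate inflates each class back to its sampled size, so the class weight is n_sampled:
  Grade 7: 80 × 71.9 = 5752
  Grade 8: 80 × 73.7 = 5896
  Grade 9: 320 × 72.9 = 23,328
Adjusted estimate = 34,976 / 480 = 72.8667 → 72.9%.

72.9%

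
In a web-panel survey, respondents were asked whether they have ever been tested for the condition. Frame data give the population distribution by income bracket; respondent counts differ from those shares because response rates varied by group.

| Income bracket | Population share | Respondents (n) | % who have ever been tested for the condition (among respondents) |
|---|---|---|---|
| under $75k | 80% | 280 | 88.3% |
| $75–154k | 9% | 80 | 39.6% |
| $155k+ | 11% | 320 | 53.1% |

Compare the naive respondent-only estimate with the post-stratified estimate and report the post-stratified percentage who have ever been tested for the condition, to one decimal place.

Without adjustment, the pooled respondent share is:
  (280/680)×88.3 + (80/680)×39.6 + (320/680)×53.1 = 66.0059%
Post-stratifying to population shares instead:
  0.8×88.3 + 0.09×39.6 + 0.11×53.1 = 80.045%

80.0%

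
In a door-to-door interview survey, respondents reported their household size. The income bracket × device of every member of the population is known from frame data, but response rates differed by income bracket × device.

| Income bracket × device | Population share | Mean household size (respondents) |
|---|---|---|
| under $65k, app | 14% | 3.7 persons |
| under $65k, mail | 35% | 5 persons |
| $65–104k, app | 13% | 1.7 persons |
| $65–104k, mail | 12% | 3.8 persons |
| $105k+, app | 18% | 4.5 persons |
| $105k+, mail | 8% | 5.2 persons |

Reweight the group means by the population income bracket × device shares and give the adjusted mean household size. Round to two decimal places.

4.17

Post-stratification weights by population share, not respondent share:
  under $65k, app: 0.14 × 3.7 = 0.518
  under $65k, mail: 0.35 × 5 = 1.75
  $65–104k, app: 0.13 × 1.7 = 0.221
  $65–104k, mail: 0.12 × 3.8 = 0.456
  $105k+, app: 0.18 × 4.5 = 0.81
  $105k+, mail: 0.08 × 5.2 = 0.416
Post-stratified estimate = 4.171 → 4.17.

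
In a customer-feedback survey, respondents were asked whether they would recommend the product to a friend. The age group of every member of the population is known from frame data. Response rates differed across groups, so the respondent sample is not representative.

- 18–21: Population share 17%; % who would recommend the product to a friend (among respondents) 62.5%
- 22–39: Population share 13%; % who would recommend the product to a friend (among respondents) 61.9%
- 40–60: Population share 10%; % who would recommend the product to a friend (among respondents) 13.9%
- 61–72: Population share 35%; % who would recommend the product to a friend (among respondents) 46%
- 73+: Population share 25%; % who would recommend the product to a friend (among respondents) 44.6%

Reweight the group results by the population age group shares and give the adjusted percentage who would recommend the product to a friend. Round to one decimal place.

47.3%

Post-stratification weights by population share, not respondent share:
  18–21: 0.17 × 62.5 = 10.625
  22–39: 0.13 × 61.9 = 8.047
  40–60: 0.1 × 13.9 = 1.39
  61–72: 0.35 × 46 = 16.1
  73+: 0.25 × 44.6 = 11.15
Post-stratified estimate = 47.312 → 47.3%.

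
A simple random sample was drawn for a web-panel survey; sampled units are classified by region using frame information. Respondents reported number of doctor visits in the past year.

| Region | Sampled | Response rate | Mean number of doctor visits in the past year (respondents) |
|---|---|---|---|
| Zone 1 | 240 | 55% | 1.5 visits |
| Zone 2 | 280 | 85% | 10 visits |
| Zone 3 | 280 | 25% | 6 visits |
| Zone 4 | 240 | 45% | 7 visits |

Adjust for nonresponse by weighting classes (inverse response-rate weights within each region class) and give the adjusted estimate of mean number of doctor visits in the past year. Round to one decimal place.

6.3

Inverse-response-rate weighting restores each class to its sampled count, so class totals weight by n_sampled:
  Zone 1: 240 × 1.5 = 360
  Zone 2: 280 × 10 = 2800
  Zone 3: 280 × 6 = 1680
  Zone 4: 240 × 7 = 1680
Adjusted estimate = 6520 / 1,040 = 6.26923 → 6.3.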